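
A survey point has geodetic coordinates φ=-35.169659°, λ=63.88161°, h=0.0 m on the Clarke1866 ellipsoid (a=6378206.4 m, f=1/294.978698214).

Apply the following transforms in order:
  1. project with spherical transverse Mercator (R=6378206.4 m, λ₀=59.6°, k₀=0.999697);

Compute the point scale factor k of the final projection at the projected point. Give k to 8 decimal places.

1.00156397

start: φ=-35.169659°, λ=63.881610°, h=0.000 m
→ into tm (λ₀=59.6°): φ=-35.16965900°, λ−λ₀=4.28161000°
scale k = 1.00156397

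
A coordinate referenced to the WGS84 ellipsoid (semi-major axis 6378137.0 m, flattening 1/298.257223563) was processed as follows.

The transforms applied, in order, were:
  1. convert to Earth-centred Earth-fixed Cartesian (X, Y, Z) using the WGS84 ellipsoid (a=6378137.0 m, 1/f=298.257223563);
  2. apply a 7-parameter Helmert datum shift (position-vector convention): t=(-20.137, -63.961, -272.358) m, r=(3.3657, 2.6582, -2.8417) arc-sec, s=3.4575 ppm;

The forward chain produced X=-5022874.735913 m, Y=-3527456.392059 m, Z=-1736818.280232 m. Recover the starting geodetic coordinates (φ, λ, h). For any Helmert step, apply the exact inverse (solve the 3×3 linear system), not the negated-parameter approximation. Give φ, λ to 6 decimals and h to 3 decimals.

start: X=-5022874.7359, Y=-3527456.3921, Z=-1736818.2802 m
→ Helmert⁻¹: X=-5022766.2551, Y=-3527477.7694, Z=-1736547.0890
→ geod (Bowring, a=6378137.000): φ=-15.89895300°, λ=-144.91971600°, h=2081.8820 m

φ=-15.898953°, λ=-144.919716°, h=2081.882 m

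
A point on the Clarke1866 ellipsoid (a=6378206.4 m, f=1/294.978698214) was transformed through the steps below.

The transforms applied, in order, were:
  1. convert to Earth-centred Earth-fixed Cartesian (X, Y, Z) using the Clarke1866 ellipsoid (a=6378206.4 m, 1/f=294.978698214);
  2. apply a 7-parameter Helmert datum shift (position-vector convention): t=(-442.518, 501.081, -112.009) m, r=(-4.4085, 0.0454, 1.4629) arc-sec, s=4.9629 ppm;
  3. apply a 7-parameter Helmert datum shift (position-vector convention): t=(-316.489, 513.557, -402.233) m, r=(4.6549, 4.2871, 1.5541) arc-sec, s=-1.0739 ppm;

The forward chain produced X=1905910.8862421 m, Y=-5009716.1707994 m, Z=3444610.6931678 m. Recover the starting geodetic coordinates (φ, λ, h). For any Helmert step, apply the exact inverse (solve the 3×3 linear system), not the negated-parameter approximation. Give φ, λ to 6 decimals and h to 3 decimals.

start: X=1905910.8862, Y=-5009716.1708, Z=3444610.6932 m
→ Helmert⁻¹: X=1906120.0673, Y=-5010171.7208, Z=3445169.3109
→ Helmert⁻¹: X=1906516.8272, Y=-5010735.0895, Z=3445157.5466
→ geod (Bowring, a=6378206.400): φ=32.90247300°, λ=-69.16885800°, h=841.9430 m

φ=32.902473°, λ=-69.168858°, h=841.943 m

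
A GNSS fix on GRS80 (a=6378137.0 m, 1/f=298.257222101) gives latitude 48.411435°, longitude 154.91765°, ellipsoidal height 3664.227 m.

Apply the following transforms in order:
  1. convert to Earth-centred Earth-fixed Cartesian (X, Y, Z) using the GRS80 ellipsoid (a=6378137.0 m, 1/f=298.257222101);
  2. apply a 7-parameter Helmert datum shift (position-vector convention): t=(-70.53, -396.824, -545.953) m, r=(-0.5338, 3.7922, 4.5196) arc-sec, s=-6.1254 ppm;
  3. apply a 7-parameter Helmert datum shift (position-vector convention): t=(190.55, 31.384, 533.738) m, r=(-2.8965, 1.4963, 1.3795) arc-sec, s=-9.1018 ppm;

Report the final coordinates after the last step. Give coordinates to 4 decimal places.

start: φ=48.411435°, λ=154.917650°, h=3664.227 m
→ ECEF (a=6378137.000, f=1/298.257222101): X=-3843826.5194, Y=1799136.2033, Z=4750106.7983
→ Helmert 7p (PV): X=-3843825.5955, Y=1798656.4278, Z=4749597.7617
→ Helmert 7p (PV): X=-3843577.6346, Y=1798712.4297, Z=4750090.8960

X=-3843577.6346 m, Y=1798712.4297 m, Z=4750090.8960 m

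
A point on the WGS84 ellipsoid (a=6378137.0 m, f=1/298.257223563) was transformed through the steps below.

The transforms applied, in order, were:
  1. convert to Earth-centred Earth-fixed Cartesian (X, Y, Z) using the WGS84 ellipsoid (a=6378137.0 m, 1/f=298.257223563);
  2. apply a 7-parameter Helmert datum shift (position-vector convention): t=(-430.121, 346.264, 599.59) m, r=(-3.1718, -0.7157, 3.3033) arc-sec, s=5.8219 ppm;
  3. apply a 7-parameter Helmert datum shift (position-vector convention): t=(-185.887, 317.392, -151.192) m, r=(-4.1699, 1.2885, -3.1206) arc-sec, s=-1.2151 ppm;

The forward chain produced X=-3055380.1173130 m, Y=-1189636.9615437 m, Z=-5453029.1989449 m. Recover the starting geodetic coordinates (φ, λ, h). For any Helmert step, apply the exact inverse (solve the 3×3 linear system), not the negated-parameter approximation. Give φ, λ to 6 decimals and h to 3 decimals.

φ=-59.157458°, λ=-158.714548°, h=645.106 m

start: X=-3055380.1173, Y=-1189636.9615, Z=-5453029.1989 m
→ Helmert⁻¹: X=-3055145.8772, Y=-1189891.7833, Z=-5452927.7728
→ Helmert⁻¹: X=-3054735.9539, Y=-1190098.3365, Z=-5453503.3143
→ geod (Bowring, a=6378137.000): φ=-59.15745800°, λ=-158.71454800°, h=645.1060 m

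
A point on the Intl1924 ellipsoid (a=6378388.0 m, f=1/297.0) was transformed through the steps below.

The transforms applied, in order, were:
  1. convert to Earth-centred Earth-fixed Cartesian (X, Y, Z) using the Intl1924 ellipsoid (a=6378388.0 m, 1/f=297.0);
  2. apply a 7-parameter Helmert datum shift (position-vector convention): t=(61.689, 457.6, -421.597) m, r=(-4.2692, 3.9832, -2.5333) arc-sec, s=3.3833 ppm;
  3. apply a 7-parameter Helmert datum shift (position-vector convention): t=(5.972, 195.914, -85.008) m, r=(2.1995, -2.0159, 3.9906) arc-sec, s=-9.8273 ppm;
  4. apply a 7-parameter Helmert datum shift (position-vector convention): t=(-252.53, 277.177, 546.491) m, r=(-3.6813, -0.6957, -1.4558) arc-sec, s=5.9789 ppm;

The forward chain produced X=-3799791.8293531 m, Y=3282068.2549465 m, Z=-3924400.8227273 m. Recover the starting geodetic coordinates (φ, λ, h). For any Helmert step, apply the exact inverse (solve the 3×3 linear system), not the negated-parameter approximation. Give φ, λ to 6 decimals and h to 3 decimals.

φ=-38.202389°, λ=139.186737°, h=1921.748 m

start: X=-3799791.8294, Y=3282068.2549, Z=-3924400.8227 m
→ Helmert⁻¹: X=-3799552.9831, Y=3281814.6882, Z=-3924852.4597
→ Helmert⁻¹: X=-3799571.1628, Y=3281682.6821, Z=-3924803.8815
→ Helmert⁻¹: X=-3799584.5121, Y=3281248.5405, Z=-3924374.4671
→ geod (Bowring, a=6378388.000): φ=-38.20238900°, λ=139.18673700°, h=1921.7480 m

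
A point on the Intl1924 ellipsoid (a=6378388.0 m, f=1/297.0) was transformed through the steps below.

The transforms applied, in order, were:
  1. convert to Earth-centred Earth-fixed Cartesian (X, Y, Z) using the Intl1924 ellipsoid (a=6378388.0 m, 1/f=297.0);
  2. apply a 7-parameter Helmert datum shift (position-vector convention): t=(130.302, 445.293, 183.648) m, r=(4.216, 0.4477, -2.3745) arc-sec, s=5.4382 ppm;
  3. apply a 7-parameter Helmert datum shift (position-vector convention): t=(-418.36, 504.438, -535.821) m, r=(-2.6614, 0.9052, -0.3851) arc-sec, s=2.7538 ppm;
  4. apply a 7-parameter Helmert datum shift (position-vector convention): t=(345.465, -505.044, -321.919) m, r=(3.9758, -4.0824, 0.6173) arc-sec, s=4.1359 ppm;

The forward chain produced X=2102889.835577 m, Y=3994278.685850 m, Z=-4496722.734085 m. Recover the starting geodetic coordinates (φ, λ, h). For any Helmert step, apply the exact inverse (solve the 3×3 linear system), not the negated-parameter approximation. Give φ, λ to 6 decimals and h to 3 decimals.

φ=-45.083224°, λ=62.232860°, h=3055.458 m

start: X=2102889.8356, Y=3994278.6858, Z=-4496722.7341 m
→ Helmert⁻¹: X=2102458.6349, Y=3994674.2447, Z=-4496500.8287
→ Helmert⁻¹: X=2102883.4771, Y=3994220.7434, Z=-4495891.8614
→ Helmert⁻¹: X=2102705.5239, Y=3993686.0380, Z=-4496128.1249
→ geod (Bowring, a=6378388.000): φ=-45.08322400°, λ=62.23286000°, h=3055.4580 m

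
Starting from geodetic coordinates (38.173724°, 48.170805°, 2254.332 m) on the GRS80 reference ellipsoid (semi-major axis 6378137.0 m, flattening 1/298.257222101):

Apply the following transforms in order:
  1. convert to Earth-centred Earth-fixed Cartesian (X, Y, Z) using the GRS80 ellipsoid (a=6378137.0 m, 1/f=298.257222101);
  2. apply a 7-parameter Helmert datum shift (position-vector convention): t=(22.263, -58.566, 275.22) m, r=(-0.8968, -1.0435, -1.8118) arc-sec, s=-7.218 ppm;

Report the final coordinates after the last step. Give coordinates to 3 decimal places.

X=3349448.930 m, Y=3742204.946 m, Z=3922262.058 m

start: φ=38.173724°, λ=48.170805°, h=2254.332 m
→ ECEF (a=6378137.000, f=1/298.257222101): X=3349437.8130, Y=3742302.8925, Z=3922014.4732
→ Helmert 7p (PV): X=3349448.9299, Y=3742204.9459, Z=3922262.0582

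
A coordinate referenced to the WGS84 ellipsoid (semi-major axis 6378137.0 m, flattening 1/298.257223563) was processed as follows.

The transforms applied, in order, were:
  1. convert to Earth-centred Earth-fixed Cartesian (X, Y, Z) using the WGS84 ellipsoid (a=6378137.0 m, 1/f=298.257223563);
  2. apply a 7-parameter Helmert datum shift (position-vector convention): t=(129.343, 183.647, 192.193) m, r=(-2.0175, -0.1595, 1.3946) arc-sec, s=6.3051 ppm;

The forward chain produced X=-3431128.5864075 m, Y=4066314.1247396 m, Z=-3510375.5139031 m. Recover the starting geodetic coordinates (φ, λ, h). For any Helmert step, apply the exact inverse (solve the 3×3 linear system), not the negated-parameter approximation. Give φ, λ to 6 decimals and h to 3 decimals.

start: X=-3431128.5864, Y=4066314.1247, Z=-3510375.5139 m
→ Helmert⁻¹: X=-3431211.5175, Y=4066162.3763, Z=-3510503.1477
→ geod (Bowring, a=6378137.000): φ=-33.59456600°, λ=130.15918500°, h=2579.4640 m

φ=-33.594566°, λ=130.159185°, h=2579.464 m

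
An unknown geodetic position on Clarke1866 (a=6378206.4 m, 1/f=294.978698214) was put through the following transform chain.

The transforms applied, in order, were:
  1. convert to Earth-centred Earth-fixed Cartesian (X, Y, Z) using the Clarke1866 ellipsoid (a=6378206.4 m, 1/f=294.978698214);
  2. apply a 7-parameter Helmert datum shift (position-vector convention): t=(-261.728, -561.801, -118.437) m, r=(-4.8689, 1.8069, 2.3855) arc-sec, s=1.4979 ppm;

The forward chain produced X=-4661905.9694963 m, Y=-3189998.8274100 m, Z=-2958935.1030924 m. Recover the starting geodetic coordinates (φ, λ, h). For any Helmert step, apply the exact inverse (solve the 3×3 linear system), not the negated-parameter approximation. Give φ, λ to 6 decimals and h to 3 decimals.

start: X=-4661905.9695, Y=-3189998.8274, Z=-2958935.1031 m
→ Helmert⁻¹: X=-4661648.2234, Y=-3189308.4901, Z=-2958928.3545
→ geod (Bowring, a=6378206.400): φ=-27.80875400°, λ=-145.62166700°, h=2823.9580 m

φ=-27.808754°, λ=-145.621667°, h=2823.958 m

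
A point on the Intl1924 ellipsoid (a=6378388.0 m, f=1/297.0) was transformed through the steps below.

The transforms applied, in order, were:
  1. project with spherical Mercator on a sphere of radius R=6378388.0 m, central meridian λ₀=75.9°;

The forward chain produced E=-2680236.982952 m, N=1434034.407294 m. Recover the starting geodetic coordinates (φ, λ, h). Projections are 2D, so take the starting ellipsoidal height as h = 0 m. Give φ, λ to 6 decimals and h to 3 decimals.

φ=12.774473°, λ=51.823969°, h=0.000 m

start: E=-2680236.9830, N=1434034.4073 m
→ merc⁻¹: φ=12.77447300°, λ=51.82396900°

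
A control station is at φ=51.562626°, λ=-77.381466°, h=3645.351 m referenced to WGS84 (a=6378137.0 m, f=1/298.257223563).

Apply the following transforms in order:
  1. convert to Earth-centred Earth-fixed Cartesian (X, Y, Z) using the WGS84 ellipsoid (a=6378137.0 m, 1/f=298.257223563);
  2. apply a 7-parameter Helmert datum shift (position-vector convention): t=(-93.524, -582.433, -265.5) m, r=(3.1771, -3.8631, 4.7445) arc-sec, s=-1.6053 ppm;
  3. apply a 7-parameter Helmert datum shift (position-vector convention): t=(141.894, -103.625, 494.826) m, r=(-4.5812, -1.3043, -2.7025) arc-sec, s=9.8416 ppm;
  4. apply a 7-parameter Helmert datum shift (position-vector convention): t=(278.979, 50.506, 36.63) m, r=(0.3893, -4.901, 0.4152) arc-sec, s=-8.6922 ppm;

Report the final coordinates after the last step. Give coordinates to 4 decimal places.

start: φ=51.562626°, λ=-77.381466°, h=3645.351 m
→ ECEF (a=6378137.000, f=1/298.257223563): X=868474.5560, Y=-3879436.7052, Z=4975552.3133
→ Helmert 7p (PV): X=868375.6863, Y=-3880069.5723, Z=4975235.3366
→ Helmert 7p (PV): X=868443.8282, Y=-3880112.2586, Z=4975870.7963
→ Helmert 7p (PV): X=868604.8396, Y=-3880035.6690, Z=4975877.4866

X=868604.8396 m, Y=-3880035.6690 m, Z=4975877.4866 m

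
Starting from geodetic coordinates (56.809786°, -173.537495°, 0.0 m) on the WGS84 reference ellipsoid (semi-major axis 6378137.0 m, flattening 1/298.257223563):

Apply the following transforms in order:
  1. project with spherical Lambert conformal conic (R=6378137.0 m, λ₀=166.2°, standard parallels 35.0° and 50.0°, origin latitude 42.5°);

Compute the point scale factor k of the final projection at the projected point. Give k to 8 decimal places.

start: φ=56.809786°, λ=-173.537495°, h=0.000 m
→ into lcc (λ₀=166.2°): φ=56.80978600°, λ−λ₀=20.26250500°
scale k = 1.02546830

1.02546830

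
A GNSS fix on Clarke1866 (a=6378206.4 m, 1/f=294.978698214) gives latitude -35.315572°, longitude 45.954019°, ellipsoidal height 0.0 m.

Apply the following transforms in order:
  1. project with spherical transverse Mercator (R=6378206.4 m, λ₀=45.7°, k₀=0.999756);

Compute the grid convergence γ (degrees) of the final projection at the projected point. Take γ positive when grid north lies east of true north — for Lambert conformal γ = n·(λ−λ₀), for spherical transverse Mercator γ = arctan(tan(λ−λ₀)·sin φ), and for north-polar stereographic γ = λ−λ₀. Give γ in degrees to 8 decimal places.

-0.14684380

start: φ=-35.315572°, λ=45.954019°, h=0.000 m
→ into tm (λ₀=45.7°): φ=-35.31557200°, λ−λ₀=0.25401900°
convergence γ = -0.14684380°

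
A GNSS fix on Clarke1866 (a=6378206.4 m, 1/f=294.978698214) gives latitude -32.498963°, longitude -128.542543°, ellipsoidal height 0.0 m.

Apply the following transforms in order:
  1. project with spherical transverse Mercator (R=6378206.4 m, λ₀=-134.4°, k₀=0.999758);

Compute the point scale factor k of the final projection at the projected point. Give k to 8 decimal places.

start: φ=-32.498963°, λ=-128.542543°, h=0.000 m
→ into tm (λ₀=-134.4°): φ=-32.49896300°, λ−λ₀=5.85745700°
scale k = 1.00348204

1.00348204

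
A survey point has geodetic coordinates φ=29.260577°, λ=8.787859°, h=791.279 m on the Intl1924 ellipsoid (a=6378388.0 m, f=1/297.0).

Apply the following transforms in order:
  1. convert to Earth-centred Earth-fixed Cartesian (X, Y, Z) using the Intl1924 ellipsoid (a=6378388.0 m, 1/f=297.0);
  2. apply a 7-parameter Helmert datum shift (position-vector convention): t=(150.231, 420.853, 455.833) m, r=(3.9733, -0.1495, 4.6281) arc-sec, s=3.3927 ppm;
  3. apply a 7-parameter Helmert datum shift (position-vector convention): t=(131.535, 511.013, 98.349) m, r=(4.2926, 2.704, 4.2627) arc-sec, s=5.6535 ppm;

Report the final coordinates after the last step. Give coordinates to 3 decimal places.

X=5504656.176 m, Y=851972.530 m, Z=3100108.983 m

start: φ=29.260577°, λ=8.787859°, h=791.279 m
→ ECEF (a=6378388.000, f=1/297.0): X=5504322.9108, Y=850919.9252, Z=3099560.8201
→ Helmert 7p (PV): X=5504470.4770, Y=851407.4623, Z=3100047.5499
→ Helmert 7p (PV): X=5504656.1760, Y=851972.5298, Z=3100108.9833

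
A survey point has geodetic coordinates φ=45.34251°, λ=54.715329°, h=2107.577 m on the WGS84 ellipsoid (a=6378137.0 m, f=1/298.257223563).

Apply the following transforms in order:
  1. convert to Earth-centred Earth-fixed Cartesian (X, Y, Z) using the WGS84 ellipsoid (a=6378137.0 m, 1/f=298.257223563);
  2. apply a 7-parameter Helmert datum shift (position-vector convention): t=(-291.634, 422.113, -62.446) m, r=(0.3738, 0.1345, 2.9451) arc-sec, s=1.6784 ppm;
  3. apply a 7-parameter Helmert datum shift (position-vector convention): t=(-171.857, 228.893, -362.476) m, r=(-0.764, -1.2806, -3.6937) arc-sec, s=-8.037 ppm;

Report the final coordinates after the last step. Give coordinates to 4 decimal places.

X=2594307.6578 m, Y=3667473.2397 m, Z=4515236.7465 m

start: φ=45.342510°, λ=54.715329°, h=2107.577 m
→ ECEF (a=6378137.000, f=1/298.257223563): X=2594799.4203, Y=3666846.4221, Z=4515682.9041
→ Helmert 7p (PV): X=2594462.7297, Y=3667303.5553, Z=4515632.9905
→ Helmert 7p (PV): X=2594307.6578, Y=3667473.2397, Z=4515236.7465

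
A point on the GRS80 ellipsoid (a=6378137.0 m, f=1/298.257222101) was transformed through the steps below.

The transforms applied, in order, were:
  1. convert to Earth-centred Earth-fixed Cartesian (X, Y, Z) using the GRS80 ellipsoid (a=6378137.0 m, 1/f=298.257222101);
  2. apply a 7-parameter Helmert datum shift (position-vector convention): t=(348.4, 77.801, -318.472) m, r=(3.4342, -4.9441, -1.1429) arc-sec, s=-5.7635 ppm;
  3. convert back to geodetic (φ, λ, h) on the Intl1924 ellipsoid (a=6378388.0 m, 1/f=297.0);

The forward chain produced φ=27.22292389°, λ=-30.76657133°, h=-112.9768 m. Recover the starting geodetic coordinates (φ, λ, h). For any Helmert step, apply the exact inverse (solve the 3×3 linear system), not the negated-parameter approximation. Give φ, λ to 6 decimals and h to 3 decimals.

start: φ=27.222924°, λ=-30.766571°, h=-112.977 m
→ ECEF (a=6378388.000, f=1/297.0): X=4876952.8696, Y=-2903392.1792, Z=2900191.0294
→ Helmert⁻¹: X=4876718.1867, Y=-2903411.4018, Z=2900457.6655
→ geod (Bowring, a=6378137.000): φ=27.22518600°, λ=-30.76795000°, h=70.3610 m

φ=27.225186°, λ=-30.767950°, h=70.361 m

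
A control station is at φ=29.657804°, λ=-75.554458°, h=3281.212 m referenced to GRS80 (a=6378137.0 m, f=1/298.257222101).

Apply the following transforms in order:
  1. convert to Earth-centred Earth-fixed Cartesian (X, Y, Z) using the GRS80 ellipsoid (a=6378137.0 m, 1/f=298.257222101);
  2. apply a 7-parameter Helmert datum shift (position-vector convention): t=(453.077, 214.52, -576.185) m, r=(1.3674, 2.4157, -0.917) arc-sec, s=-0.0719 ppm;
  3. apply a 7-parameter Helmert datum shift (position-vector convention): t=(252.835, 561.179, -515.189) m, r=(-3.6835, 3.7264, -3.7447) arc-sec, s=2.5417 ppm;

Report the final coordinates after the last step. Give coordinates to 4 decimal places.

start: φ=29.657804°, λ=-75.554458°, h=3281.212 m
→ ECEF (a=6378137.000, f=1/298.257222101): X=1384495.2994, Y=-5374514.4504, Z=3139090.5832
→ Helmert 7p (PV): X=1384961.1471, Y=-5374326.5092, Z=3138462.3283
→ Helmert 7p (PV): X=1385176.6320, Y=-5373748.0868, Z=3138026.0710

X=1385176.6320 m, Y=-5373748.0868 m, Z=3138026.0710 m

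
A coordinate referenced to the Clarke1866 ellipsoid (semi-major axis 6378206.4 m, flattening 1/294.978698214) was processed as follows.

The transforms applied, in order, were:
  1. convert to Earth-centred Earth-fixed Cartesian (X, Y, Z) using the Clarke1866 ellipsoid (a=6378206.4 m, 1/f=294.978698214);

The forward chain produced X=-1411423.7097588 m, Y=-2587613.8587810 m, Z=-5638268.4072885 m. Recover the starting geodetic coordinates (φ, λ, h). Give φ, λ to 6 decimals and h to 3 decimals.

φ=-62.560208°, λ=-118.610425°, h=1020.876 m

start: X=-1411423.7098, Y=-2587613.8588, Z=-5638268.4073 m
→ geod (Bowring, a=6378206.400): φ=-62.56020800°, λ=-118.61042500°, h=1020.8760 m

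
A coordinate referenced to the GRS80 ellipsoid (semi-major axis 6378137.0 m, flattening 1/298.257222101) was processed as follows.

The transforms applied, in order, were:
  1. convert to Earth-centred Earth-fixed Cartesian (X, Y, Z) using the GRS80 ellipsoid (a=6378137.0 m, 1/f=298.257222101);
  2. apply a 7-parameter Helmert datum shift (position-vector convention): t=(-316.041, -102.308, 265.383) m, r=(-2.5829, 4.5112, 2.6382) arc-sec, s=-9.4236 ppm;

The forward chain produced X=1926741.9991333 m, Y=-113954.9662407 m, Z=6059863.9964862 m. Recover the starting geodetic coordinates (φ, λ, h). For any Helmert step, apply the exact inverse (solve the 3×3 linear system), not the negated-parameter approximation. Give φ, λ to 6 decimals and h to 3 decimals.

φ=72.441764°, λ=-3.384379°, h=1004.584 m

start: X=1926741.9991, Y=-113954.9662, Z=6059863.9965 m
→ Helmert⁻¹: X=1926942.2115, Y=-113954.2585, Z=6059696.4343
→ geod (Bowring, a=6378137.000): φ=72.44176400°, λ=-3.38437900°, h=1004.5840 m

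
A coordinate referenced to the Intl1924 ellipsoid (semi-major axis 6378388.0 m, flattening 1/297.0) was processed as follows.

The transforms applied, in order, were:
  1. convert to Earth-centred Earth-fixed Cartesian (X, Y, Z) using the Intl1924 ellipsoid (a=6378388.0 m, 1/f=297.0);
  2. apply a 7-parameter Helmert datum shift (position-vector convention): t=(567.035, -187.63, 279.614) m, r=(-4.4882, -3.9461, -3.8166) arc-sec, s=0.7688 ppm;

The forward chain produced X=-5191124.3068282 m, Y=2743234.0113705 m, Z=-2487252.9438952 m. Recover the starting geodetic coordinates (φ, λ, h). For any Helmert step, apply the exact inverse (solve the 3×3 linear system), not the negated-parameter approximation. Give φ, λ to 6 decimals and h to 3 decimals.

φ=-23.096428°, λ=152.147699°, h=2022.518 m

start: X=-5191124.3068, Y=2743234.0114, Z=-2487252.9439 m
→ Helmert⁻¹: X=-5191785.6988, Y=2743377.5903, Z=-2487371.6260
→ geod (Bowring, a=6378388.000): φ=-23.09642800°, λ=152.14769900°, h=2022.5180 m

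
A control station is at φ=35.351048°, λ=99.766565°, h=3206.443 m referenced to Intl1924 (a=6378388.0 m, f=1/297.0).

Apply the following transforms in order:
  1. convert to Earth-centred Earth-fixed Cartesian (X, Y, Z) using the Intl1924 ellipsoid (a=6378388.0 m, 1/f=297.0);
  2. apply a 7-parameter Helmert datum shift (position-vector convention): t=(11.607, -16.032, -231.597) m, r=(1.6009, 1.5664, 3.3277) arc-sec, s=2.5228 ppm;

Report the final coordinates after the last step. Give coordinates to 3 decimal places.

X=-883982.691 m, Y=5135269.134 m, Z=3671438.204 m

start: φ=35.351048°, λ=99.766565°, h=3206.443 m
→ ECEF (a=6378388.000, f=1/297.0): X=-883937.1016, Y=5135314.9685, Z=3671613.9683
→ Helmert 7p (PV): X=-883982.6909, Y=5135269.1343, Z=3671438.2041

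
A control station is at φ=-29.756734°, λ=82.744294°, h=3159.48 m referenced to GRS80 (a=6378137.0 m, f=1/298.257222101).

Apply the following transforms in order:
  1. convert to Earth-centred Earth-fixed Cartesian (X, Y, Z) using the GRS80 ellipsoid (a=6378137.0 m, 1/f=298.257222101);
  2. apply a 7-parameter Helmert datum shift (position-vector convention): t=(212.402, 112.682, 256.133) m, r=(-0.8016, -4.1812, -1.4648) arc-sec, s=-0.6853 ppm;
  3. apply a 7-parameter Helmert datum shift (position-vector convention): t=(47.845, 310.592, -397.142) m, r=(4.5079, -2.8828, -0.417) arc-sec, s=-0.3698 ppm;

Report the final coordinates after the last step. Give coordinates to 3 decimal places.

start: φ=-29.756734°, λ=82.744294°, h=3159.480 m
→ ECEF (a=6378137.000, f=1/298.257222101): X=700249.4678, Y=5500035.2311, Z=-3148559.9353
→ Helmert 7p (PV): X=700564.2732, Y=5500126.9350, Z=-3148308.8244
→ Helmert 7p (PV): X=700666.9800, Y=5500502.8827, Z=-3148574.8062

X=700666.980 m, Y=5500502.883 m, Z=-3148574.806 m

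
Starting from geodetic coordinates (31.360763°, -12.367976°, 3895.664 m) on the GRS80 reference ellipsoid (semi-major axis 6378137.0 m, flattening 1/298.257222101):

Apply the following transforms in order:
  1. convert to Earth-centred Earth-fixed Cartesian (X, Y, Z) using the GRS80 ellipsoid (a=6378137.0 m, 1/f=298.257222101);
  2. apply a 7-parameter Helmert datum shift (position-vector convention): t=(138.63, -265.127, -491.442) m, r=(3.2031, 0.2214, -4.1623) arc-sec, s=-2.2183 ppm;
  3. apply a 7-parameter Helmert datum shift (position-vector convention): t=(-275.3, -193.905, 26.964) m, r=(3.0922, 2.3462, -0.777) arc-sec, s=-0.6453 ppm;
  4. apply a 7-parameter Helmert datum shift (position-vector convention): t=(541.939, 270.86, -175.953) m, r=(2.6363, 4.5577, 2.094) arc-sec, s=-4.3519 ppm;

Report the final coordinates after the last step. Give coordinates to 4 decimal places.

start: φ=31.360763°, λ=-12.367976°, h=3895.664 m
→ ECEF (a=6378137.000, f=1/298.257222101): X=5328019.2601, Y=-1168319.4775, Z=3302141.4299
→ Helmert 7p (PV): X=5328126.0395, Y=-1168740.8079, Z=3301618.8010
→ Helmert 7p (PV): X=5327880.4535, Y=-1169003.5256, Z=3301565.5076
→ Helmert 7p (PV): X=5328484.0260, Y=-1168715.6874, Z=3301242.5191

X=5328484.0260 m, Y=-1168715.6874 m, Z=3301242.5191 m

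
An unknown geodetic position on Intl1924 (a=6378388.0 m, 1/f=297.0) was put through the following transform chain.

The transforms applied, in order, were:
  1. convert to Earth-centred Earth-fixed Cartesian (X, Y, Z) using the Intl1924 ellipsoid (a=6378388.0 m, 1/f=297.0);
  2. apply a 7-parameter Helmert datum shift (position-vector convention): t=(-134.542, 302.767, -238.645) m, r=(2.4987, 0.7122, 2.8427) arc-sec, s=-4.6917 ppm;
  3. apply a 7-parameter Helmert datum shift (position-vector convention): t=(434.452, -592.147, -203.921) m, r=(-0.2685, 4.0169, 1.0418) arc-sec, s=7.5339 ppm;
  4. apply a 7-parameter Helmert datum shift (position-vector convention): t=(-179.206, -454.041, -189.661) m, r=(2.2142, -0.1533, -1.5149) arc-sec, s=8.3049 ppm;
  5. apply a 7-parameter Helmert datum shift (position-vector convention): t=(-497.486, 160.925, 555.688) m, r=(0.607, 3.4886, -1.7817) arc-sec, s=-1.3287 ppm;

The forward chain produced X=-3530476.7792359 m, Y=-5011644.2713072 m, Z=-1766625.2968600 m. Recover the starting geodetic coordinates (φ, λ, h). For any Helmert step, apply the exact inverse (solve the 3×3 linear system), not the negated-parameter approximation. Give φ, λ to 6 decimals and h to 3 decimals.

start: X=-3530476.7792, Y=-5011644.2713, Z=-1766625.2969 m
→ Helmert⁻¹: X=-3529910.8021, Y=-5011847.5472, Z=-1767228.2861
→ Helmert⁻¹: X=-3529666.7896, Y=-5011396.7788, Z=-1766967.5307
→ Helmert⁻¹: X=-3530065.5465, Y=-5010746.7517, Z=-1766825.5680
→ Helmert⁻¹: X=-3530010.5276, Y=-5011045.7793, Z=-1766546.6959
→ geod (Bowring, a=6378388.000): φ=-16.18013500°, λ=-125.16262300°, h=2313.7630 m

φ=-16.180135°, λ=-125.162623°, h=2313.763 m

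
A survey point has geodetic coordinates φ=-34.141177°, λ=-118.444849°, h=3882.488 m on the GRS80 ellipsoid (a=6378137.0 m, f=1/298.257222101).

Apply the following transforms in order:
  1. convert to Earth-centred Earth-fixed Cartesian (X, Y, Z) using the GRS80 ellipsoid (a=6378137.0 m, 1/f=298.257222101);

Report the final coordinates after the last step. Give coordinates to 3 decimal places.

X=-2518597.680 m, Y=-4649346.690 m, Z=-3561597.367 m

start: φ=-34.141177°, λ=-118.444849°, h=3882.488 m
→ ECEF (a=6378137.000, f=1/298.257222101): X=-2518597.6805, Y=-4649346.6901, Z=-3561597.3666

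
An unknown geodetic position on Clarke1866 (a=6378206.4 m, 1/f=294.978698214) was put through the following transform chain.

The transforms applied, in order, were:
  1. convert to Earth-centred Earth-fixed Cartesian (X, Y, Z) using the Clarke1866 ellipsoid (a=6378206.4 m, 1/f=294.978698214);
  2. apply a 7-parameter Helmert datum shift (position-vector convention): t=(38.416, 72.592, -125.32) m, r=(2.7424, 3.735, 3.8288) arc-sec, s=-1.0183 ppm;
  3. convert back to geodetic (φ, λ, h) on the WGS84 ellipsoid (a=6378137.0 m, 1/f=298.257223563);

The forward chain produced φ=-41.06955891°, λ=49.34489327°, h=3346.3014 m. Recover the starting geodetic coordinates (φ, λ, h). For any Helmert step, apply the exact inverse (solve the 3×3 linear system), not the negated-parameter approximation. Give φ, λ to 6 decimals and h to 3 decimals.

start: φ=-41.069559°, λ=49.344893°, h=3346.301 m
→ ECEF (a=6378137.000, f=1/298.257223563): X=3138974.7226, Y=3655183.9569, Z=-4170448.5663
→ Helmert⁻¹: X=3139082.8644, Y=3655001.3710, Z=-4170319.2463
→ geod (Bowring, a=6378206.400): φ=-41.07120400°, λ=49.34250300°, h=3243.1240 m

φ=-41.071204°, λ=49.342503°, h=3243.124 m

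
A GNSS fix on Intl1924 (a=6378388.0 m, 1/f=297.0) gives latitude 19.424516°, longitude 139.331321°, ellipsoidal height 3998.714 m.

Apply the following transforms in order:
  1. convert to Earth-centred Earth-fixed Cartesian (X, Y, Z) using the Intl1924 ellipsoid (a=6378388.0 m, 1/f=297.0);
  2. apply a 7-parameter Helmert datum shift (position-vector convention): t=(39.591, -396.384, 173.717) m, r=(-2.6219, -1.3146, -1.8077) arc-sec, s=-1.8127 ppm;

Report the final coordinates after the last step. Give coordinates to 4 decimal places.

start: φ=19.424516°, λ=139.331321°, h=3998.714 m
→ ECEF (a=6378388.000, f=1/297.0): X=-4567131.5907, Y=3924011.2003, Z=2109079.8918
→ Helmert 7p (PV): X=-4567062.7729, Y=3923674.5386, Z=2109170.7984

X=-4567062.7729 m, Y=3923674.5386 m, Z=2109170.7984 m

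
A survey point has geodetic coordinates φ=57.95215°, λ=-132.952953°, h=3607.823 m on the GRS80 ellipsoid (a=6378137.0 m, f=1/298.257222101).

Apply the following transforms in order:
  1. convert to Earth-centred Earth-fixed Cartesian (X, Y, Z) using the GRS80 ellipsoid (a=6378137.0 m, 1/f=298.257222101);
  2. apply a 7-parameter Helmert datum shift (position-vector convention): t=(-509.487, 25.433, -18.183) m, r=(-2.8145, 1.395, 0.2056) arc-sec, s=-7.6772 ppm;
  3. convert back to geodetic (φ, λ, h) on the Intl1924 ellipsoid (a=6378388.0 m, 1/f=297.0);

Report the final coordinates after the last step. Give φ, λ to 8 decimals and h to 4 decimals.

φ=57.95113806°, λ=-132.95987738°, h=3532.7468 m

start: φ=57.952150°, λ=-132.952953°, h=3607.823 m
→ ECEF (a=6378137.000, f=1/298.257222101): X=-2313001.5838, Y=-2484477.4928, Z=5385969.6943
→ Helmert 7p (PV): X=-2313454.4111, Y=-2484361.8001, Z=5385959.7058
→ geod (Bowring, a=6378388.000): φ=57.95113806°, λ=-132.95987738°, h=3532.7468 m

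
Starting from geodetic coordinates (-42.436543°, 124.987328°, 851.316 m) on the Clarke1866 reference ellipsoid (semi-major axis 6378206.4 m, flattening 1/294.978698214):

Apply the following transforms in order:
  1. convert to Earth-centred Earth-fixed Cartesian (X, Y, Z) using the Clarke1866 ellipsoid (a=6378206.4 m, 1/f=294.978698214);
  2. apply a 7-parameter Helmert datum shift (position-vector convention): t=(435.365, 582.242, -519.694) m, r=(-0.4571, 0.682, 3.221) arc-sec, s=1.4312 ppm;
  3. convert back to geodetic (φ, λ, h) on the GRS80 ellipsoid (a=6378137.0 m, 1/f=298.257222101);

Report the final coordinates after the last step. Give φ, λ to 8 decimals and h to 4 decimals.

φ=-42.43647692°, λ=124.98003915°, h=1340.2200 m

start: φ=-42.436543°, λ=124.987328°, h=851.316 m
→ ECEF (a=6378206.400, f=1/294.978698214): X=-2703659.1524, Y=3863043.5768, Z=-4281888.5416
→ Helmert 7p (PV): X=-2703302.1395, Y=3863579.6385, Z=-4282413.9852
→ geod (Bowring, a=6378137.000): φ=-42.43647692°, λ=124.98003915°, h=1340.2200 m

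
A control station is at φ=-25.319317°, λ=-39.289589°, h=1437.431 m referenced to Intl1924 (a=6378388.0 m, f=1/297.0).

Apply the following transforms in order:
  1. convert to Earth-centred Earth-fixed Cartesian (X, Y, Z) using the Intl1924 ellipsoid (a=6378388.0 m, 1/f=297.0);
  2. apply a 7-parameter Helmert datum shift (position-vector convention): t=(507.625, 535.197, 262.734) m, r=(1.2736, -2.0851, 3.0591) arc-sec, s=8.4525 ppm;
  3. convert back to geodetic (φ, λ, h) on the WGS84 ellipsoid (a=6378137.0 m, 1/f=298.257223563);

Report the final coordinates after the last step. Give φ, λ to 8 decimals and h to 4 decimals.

start: φ=-25.319317°, λ=-39.289589°, h=1437.431 m
→ ECEF (a=6378388.000, f=1/297.0): X=4466122.2490, Y=-3654123.7234, Z=-2711742.1778
→ Helmert 7p (PV): X=4466749.2313, Y=-3653536.4315, Z=-2711479.7799
→ geod (Bowring, a=6378137.000): φ=-25.31610248°, λ=-39.28113390°, h=1662.0848 m

φ=-25.31610248°, λ=-39.28113390°, h=1662.0848 m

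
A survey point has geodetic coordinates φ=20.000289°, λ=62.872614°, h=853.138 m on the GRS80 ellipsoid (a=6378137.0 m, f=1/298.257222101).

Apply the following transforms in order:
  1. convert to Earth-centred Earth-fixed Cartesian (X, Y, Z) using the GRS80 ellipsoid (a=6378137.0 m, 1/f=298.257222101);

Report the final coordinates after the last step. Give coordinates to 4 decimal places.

start: φ=20.000289°, λ=62.872614°, h=853.138 m
→ ECEF (a=6378137.000, f=1/298.257222101): X=2734284.2026, Y=5336967.9411, Z=2168018.6463

X=2734284.2026 m, Y=5336967.9411 m, Z=2168018.6463 m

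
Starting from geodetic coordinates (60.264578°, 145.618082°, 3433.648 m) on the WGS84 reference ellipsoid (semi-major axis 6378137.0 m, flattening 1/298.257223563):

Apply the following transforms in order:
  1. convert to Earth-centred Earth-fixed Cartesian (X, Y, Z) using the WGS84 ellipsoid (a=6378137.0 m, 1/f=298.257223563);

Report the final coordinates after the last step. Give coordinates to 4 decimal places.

X=-2618853.0752 m, Y=1791952.4181 m, Z=5518138.5785 m

start: φ=60.264578°, λ=145.618082°, h=3433.648 m
→ ECEF (a=6378137.000, f=1/298.257223563): X=-2618853.0752, Y=1791952.4181, Z=5518138.5785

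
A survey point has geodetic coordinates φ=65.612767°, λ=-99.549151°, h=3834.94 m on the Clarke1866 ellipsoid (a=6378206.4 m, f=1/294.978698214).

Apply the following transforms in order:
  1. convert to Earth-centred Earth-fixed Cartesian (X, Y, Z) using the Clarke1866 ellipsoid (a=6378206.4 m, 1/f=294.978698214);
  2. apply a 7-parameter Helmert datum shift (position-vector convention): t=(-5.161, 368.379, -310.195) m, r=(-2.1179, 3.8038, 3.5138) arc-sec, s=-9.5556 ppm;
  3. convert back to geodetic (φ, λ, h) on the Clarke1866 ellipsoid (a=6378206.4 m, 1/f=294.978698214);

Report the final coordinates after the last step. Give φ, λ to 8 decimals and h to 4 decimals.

start: φ=65.612767°, λ=-99.549151°, h=3834.940 m
→ ECEF (a=6378206.400, f=1/294.978698214): X=-438387.0197, Y=-2605962.5374, Z=5789554.5047
→ Helmert 7p (PV): X=-438236.8323, Y=-2605517.2790, Z=5789223.8288
→ geod (Bowring, a=6378206.400): φ=65.61533116°, λ=-99.54754105°, h=3342.1874 m

φ=65.61533116°, λ=-99.54754105°, h=3342.1874 m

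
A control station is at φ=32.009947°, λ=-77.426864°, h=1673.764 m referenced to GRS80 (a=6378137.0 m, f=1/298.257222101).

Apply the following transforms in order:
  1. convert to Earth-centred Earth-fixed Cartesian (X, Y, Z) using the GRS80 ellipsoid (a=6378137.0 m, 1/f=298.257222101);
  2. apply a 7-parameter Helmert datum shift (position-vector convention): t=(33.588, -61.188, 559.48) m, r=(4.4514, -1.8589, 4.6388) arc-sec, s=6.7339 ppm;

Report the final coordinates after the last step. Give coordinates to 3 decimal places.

X=1178874.535 m, Y=-5285180.847 m, Z=3362732.667 m

start: φ=32.009947°, λ=-77.426864°, h=1673.764 m
→ ECEF (a=6378137.000, f=1/298.257222101): X=1178744.4524, Y=-5285038.0180, Z=3362253.9797
→ Helmert 7p (PV): X=1178874.5353, Y=-5285180.8466, Z=3362732.6668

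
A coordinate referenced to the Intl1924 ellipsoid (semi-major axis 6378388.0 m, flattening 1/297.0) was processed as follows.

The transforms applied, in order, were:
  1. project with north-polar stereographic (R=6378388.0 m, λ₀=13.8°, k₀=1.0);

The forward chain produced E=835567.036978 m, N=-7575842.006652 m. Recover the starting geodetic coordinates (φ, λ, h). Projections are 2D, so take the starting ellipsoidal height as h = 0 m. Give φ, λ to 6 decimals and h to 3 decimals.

φ=28.285961°, λ=20.093920°, h=0.000 m

start: E=835567.0370, N=-7575842.0067 m
→ stereo⁻¹: φ=28.28596100°, λ=20.09392000°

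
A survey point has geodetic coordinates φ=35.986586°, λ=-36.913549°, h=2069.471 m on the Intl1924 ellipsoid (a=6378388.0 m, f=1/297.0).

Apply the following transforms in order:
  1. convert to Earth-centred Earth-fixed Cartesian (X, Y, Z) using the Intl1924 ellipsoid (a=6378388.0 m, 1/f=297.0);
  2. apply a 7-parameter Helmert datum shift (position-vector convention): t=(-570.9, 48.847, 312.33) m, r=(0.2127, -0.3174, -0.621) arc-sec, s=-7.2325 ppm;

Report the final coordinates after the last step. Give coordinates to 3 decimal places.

X=4132041.514 m, Y=-3104360.381 m, Z=3728550.728 m

start: φ=35.986586°, λ=-36.913549°, h=2069.471 m
→ ECEF (a=6378388.000, f=1/297.0): X=4132657.3871, Y=-3104415.3941, Z=3728262.2051
→ Helmert 7p (PV): X=4132041.5142, Y=-3104360.3810, Z=3728550.7285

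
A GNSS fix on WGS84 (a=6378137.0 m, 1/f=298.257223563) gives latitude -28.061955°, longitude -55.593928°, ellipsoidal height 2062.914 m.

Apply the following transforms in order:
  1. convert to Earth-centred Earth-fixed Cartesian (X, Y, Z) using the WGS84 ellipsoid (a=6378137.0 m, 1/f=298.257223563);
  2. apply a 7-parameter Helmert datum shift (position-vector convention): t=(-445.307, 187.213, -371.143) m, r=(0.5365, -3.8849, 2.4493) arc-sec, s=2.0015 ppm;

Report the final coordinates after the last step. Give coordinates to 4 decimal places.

X=3183366.4463 m, Y=-4648387.4416 m, Z=-2983865.4099 m

start: φ=-28.061955°, λ=-55.593928°, h=2062.914 m
→ ECEF (a=6378137.000, f=1/298.257223563): X=3183693.9873, Y=-4648610.9156, Z=-2983536.1676
→ Helmert 7p (PV): X=3183366.4463, Y=-4648387.4416, Z=-2983865.4099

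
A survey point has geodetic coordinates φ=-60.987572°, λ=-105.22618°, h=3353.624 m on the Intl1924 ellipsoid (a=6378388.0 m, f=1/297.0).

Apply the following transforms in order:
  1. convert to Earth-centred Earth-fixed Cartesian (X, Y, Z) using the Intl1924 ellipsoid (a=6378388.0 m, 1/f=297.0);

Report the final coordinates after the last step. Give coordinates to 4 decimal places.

start: φ=-60.987572°, λ=-105.226180°, h=3353.624 m
→ ECEF (a=6378388.000, f=1/297.0): X=-814973.6290, Y=-2994193.3420, Z=-5557724.6726

X=-814973.6290 m, Y=-2994193.3420 m, Z=-5557724.6726 m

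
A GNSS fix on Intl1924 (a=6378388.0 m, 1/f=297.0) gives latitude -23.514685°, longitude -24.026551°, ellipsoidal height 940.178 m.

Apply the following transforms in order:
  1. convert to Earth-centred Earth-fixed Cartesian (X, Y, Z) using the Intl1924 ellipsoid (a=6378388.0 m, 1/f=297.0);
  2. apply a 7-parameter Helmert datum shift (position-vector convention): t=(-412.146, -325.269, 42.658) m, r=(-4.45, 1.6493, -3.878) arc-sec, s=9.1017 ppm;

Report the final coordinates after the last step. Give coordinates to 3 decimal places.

start: φ=-23.514685°, λ=-24.026551°, h=940.178 m
→ ECEF (a=6378388.000, f=1/297.0): X=5345610.2668, Y=-2382987.8581, Z=-2529495.8103
→ Helmert 7p (PV): X=5345181.7457, Y=-2383489.8928, Z=-2529467.5075

X=5345181.746 m, Y=-2383489.893 m, Z=-2529467.507 m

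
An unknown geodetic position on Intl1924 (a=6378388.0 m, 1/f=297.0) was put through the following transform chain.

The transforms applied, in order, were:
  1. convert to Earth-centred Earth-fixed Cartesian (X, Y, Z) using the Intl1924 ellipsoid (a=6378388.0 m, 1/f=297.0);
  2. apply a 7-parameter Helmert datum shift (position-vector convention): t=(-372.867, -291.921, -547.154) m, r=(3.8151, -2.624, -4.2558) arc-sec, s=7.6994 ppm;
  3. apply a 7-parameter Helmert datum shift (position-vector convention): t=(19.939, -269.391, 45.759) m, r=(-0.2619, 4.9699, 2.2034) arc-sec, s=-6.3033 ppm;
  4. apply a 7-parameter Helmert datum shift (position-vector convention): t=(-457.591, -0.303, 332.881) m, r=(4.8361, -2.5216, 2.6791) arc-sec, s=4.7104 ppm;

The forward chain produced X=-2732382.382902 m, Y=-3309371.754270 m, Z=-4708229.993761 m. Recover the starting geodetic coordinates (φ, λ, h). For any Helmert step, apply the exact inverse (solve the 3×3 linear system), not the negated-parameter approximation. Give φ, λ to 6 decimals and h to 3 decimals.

start: X=-2732382.3829, Y=-3309371.7543, Z=-4708229.9938 m
→ Helmert⁻¹: X=-2732012.4694, Y=-3309430.7719, Z=-4708429.7035
→ Helmert⁻¹: X=-2731971.5269, Y=-3309147.0771, Z=-4708575.1695
→ Helmert⁻¹: X=-2731569.2469, Y=-3308973.1176, Z=-4707895.8139
→ geod (Bowring, a=6378388.000): φ=-47.84620100°, λ=-129.53979600°, h=3225.5900 m

φ=-47.846201°, λ=-129.539796°, h=3225.590 m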